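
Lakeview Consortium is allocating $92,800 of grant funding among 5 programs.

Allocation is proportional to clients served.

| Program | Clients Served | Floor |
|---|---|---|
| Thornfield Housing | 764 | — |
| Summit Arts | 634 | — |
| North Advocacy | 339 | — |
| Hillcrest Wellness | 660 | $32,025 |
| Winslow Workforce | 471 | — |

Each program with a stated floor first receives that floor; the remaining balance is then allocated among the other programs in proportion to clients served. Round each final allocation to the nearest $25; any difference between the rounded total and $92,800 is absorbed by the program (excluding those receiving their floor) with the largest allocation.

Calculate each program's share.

Thornfield Housing: $21,025; Summit Arts: $17,450; North Advocacy: $9,325; Hillcrest Wellness: $32,025; Winslow Workforce: $12,975

Guaranteed amounts: Hillcrest Wellness $32,025. Balance $60,775.
Balance split over remaining clients served 2,208: Thornfield Housing 21,029.03 → $21,025; Summit Arts 17,450.79 → $17,450; North Advocacy 9,330.94 → $9,325; Winslow Workforce 12,964.23 → $12,975.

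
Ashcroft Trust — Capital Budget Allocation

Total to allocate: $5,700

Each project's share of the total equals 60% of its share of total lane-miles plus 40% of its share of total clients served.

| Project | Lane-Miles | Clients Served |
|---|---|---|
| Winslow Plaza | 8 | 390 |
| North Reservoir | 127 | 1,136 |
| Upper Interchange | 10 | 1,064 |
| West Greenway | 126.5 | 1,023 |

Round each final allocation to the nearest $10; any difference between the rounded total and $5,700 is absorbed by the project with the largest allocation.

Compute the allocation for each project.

Lane-miles total 271.5; clients served total 3,613.
Combined weights (60% lane-miles + 40% clients served): Winslow Plaza 0.0609; North Reservoir 0.4064; Upper Interchange 0.1399; West Greenway 0.3928.
Unrounded shares: Winslow Plaza 346.88; North Reservoir 2,316.66; Upper Interchange 797.41; West Greenway 2,239.05.
Rounded to nearest $10: Winslow Plaza $350; North Reservoir $2,320; Upper Interchange $800; West Greenway $2,240. Sum = $5,710.
Difference $5,700 − $5,710 = −$10 applied to largest allocation (North Reservoir): North Reservoir becomes $2,310.

Winslow Plaza: $350 | North Reservoir: $2,310 | Upper Interchange: $800 | West Greenway: $2,240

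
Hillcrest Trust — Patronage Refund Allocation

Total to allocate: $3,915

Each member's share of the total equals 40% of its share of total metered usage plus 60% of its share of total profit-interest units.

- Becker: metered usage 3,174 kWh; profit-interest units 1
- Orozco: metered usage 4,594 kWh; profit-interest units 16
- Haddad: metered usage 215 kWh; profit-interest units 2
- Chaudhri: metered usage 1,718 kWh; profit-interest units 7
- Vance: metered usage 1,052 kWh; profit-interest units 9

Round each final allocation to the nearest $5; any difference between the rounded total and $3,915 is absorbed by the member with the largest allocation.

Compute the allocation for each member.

Totals — metered usage 10,753, profit-interest units 35.
Blended shares (40% metered usage + 60% profit-interest units): Becker 0.1352; Orozco 0.4452; Haddad 0.0423; Chaudhri 0.1839; Vance 0.1934.
Proportional shares: Becker 529.36; Orozco 1,742.87; Haddad 165.54; Chaudhri 720.00; Vance 757.24.
At nearest $5: Becker $530; Orozco $1,745; Haddad $165; Chaudhri $720; Vance $755. Sum = $3,915.
No rounding difference to absorb.

Becker: $530; Orozco: $1,745; Haddad: $165; Chaudhri: $720; Vance: $755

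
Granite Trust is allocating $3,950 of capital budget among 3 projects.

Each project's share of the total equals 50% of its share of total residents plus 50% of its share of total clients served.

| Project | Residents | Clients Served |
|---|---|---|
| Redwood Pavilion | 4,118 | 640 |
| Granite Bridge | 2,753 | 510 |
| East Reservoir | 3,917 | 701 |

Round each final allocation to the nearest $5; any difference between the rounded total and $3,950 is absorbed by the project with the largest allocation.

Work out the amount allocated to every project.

Residents total 10,788; clients served total 1,851.
Blended shares (50% residents + 50% clients served): Redwood Pavilion 0.3637; Granite Bridge 0.2654; East Reservoir 0.3709.
Raw shares: Redwood Pavilion 1,436.77; Granite Bridge 1,048.17; East Reservoir 1,465.06.
Rounded to nearest $5: Redwood Pavilion $1,435; Granite Bridge $1,050; East Reservoir $1,465. Sum = $3,950.
Sum already equals the total — no adjustment.

Redwood Pavilion: $1,435 · Granite Bridge: $1,050 · East Reservoir: $1,465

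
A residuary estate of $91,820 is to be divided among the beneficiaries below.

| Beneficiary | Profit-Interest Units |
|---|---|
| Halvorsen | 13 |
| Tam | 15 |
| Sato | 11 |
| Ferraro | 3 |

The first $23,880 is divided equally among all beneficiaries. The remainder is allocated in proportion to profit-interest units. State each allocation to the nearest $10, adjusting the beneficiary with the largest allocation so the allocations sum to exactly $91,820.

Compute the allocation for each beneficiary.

Halvorsen: $27,000 | Tam: $30,240 | Sato: $23,760 | Ferraro: $10,820

Equal tier: $23,880 ÷ 4 = $5,970 apiece.
Remainder $67,940 by profit-interest units (total 42): Halvorsen 21,029.05 → $21,030; Tam 24,264.29 → $24,260; Sato 17,793.81 → $17,790; Ferraro 4,852.86 → $4,850.
Rounding difference +$10 on remainder applied to Tam.
Totals: Halvorsen $5,970 + $21,030 = $27,000; Tam $5,970 + $24,270 = $30,240; Sato $5,970 + $17,790 = $23,760; Ferraro $5,970 + $4,850 = $10,820.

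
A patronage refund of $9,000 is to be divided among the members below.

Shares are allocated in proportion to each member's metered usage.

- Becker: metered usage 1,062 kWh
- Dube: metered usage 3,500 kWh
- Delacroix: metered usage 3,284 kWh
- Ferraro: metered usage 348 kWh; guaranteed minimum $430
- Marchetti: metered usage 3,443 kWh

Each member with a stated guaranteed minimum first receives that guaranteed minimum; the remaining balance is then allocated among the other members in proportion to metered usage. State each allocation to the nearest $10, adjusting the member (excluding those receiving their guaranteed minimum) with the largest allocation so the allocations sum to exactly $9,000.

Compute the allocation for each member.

Fund the minimums — Ferraro $430. Residual $8,570.
Residual split over remaining metered usage 11,289: Becker 806.21 → $810; Dube 2,657.01 → $2,660; Delacroix 2,493.04 → $2,490; Marchetti 2,613.74 → $2,610.

Becker: $810 | Dube: $2,660 | Delacroix: $2,490 | Ferraro: $430 | Marchetti: $2,610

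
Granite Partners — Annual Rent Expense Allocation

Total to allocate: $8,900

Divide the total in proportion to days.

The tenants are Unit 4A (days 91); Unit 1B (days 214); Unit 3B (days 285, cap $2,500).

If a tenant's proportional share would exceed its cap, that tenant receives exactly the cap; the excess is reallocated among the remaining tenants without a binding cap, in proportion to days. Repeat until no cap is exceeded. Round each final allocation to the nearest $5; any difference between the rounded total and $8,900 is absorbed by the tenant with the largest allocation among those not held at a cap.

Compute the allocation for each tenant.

Unit 4A: $1,910 | Unit 1B: $4,490 | Unit 3B: $2,500

Days total: 590.
Pro-rata shares before constraints: Unit 4A 1,372.71; Unit 1B 3,228.14; Unit 3B 4,299.15.
Held at cap: Unit 3B ($2,500); residual $6,400 reallocated over remaining days 305.
Shares after redistribution: Unit 4A 1,909.51 → $1,910; Unit 1B 4,490.49 → $4,490.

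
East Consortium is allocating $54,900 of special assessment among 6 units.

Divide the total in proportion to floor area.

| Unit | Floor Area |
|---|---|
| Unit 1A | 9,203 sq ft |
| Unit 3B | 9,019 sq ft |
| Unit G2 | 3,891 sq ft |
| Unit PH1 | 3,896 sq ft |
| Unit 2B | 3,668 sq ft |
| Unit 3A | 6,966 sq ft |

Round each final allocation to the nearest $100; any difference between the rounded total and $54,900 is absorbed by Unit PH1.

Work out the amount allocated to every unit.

Unit 1A: $13,800; Unit 3B: $13,500; Unit G2: $5,800; Unit PH1: $5,900; Unit 2B: $5,500; Unit 3A: $10,400

Floor area total: 36,643.
Pro-rata amounts: Unit 1A 9,203/36,643 × $54,900 = 13,788.30; Unit 3B 9,019/36,643 × $54,900 = 13,512.62; Unit G2 3,891/36,643 × $54,900 = 5,829.65; Unit PH1 3,896/36,643 × $54,900 = 5,837.14; Unit 2B 3,668/36,643 × $54,900 = 5,495.54; Unit 3A 6,966/36,643 × $54,900 = 10,436.74.
After rounding ($100): Unit 1A $13,800; Unit 3B $13,500; Unit G2 $5,800; Unit PH1 $5,800; Unit 2B $5,500; Unit 3A $10,400. Sum = $54,800.
Difference $54,900 − $54,800 = +$100 applied to Unit PH1: Unit PH1 becomes $5,900.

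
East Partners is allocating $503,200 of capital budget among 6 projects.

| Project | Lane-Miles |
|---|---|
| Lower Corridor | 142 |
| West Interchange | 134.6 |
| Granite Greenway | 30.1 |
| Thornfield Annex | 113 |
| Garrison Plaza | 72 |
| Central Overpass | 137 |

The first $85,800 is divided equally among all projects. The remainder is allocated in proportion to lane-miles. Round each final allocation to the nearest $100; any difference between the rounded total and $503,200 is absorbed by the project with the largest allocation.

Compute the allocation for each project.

Lower Corridor: $108,500 · West Interchange: $103,700 · Granite Greenway: $34,300 · Thornfield Annex: $89,300 · Garrison Plaza: $62,100 · Central Overpass: $105,300

$85,800 shared equally gives $14,300 per project.
Remainder $417,400 by lane-miles (total 628.7): Lower Corridor 94,275.17 → $94,300; West Interchange 89,362.24 → $89,400; Granite Greenway 19,983.68 → $20,000; Thornfield Annex 75,021.79 → $75,000; Garrison Plaza 47,801.50 → $47,800; Central Overpass 90,955.62 → $91,000.
Rounding difference −$100 on remainder applied to Lower Corridor.
Totals: Lower Corridor $14,300 + $94,200 = $108,500; West Interchange $14,300 + $89,400 = $103,700; Granite Greenway $14,300 + $20,000 = $34,300; Thornfield Annex $14,300 + $75,000 = $89,300; Garrison Plaza $14,300 + $47,800 = $62,100; Central Overpass $14,300 + $91,000 = $105,300.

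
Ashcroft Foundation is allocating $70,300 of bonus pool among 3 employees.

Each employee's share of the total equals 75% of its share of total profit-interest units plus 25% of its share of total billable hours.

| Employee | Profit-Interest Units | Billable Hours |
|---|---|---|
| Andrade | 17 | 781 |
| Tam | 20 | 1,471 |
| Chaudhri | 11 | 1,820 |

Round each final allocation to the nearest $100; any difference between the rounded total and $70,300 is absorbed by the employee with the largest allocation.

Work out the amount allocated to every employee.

Andrade: $22,000 | Tam: $28,400 | Chaudhri: $19,900

Profit-interest units total 48; billable hours total 4,072.
Combined weights (75% profit-interest units + 25% billable hours): Andrade 0.3136; Tam 0.4028; Chaudhri 0.2836.
Proportional shares: Andrade 22,044.28; Tam 28,317.68; Chaudhri 19,938.04.
After rounding ($100): Andrade $22,000; Tam $28,300; Chaudhri $19,900. Sum = $70,200.
Difference $70,300 − $70,200 = +$100 applied to largest allocation (Tam): Tam becomes $28,400.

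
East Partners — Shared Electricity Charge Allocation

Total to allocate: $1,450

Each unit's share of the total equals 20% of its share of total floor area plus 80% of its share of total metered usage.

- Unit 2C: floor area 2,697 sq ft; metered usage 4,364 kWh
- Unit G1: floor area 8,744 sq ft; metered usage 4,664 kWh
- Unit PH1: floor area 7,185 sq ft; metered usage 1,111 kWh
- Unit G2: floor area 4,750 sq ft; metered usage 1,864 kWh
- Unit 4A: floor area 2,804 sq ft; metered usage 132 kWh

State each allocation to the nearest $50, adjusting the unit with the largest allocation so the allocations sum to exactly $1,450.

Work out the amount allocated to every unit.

Unit 2C: $450; Unit G1: $500; Unit PH1: $200; Unit G2: $250; Unit 4A: $50

Floor area total 26,180; metered usage total 12,135.
Combined weights (20% floor area + 80% metered usage): Unit 2C 0.3083; Unit G1 0.3743; Unit PH1 0.1281; Unit G2 0.1592; Unit 4A 0.0301.
Raw shares: Unit 2C 447.04; Unit G1 542.70; Unit PH1 185.79; Unit G2 230.80; Unit 4A 43.68.
After rounding ($50): Unit 2C $450; Unit G1 $550; Unit PH1 $200; Unit G2 $250; Unit 4A $50. Sum = $1,500.
Difference $1,450 − $1,500 = −$50 applied to largest allocation (Unit G1): Unit G1 becomes $500.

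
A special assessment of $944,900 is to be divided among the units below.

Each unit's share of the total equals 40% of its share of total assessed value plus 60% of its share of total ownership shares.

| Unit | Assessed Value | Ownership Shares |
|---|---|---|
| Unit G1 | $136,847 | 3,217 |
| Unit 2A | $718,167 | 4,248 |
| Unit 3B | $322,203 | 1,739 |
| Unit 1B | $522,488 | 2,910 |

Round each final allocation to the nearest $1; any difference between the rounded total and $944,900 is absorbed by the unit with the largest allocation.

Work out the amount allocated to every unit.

Unit G1: $180,987; Unit 2A: $358,505; Unit 3B: $153,034; Unit 1B: $252,374

Totals — assessed value 1,699,705, ownership shares 12,114.
Blended shares (40% assessed value + 60% ownership shares): Unit G1 0.1915; Unit 2A 0.3794; Unit 3B 0.1620; Unit 1B 0.2671.
Pro-rata amounts: Unit G1 180,987.27; Unit 2A 358,505.44; Unit 3B 153,033.53; Unit 1B 252,373.76.
Rounded to nearest $1: Unit G1 $180,987; Unit 2A $358,505; Unit 3B $153,034; Unit 1B $252,374. Sum = $944,900.
Sum already equals the total — no adjustment.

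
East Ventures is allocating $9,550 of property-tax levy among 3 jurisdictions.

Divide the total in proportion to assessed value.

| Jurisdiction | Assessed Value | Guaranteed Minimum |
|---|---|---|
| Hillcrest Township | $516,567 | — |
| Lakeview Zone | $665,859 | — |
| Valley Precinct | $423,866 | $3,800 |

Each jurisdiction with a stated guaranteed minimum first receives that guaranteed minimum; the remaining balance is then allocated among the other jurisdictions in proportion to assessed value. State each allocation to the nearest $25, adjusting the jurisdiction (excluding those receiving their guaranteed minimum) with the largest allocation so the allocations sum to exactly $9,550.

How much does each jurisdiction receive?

Fund the minimums — Valley Precinct $3,800. Balance $5,750.
Balance split over remaining assessed value 1,182,426: Hillcrest Township 2,512.01 → $2,500; Lakeview Zone 3,237.99 → $3,250.

Hillcrest Township: $2,500 · Lakeview Zone: $3,250 · Valley Precinct: $3,800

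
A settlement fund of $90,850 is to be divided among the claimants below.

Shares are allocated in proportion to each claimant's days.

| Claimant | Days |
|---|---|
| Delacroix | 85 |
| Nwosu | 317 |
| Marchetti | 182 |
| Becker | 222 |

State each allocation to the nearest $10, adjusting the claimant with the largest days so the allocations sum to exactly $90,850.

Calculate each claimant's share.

Days total: 806.
Pro-rata amounts: Delacroix 85/806 × $90,850 = 9,580.96; Nwosu 317/806 × $90,850 = 35,731.33; Marchetti 182/806 × $90,850 = 20,514.52; Becker 222/806 × $90,850 = 25,023.20.
Rounded to nearest $10: Delacroix $9,580; Nwosu $35,730; Marchetti $20,510; Becker $25,020. Sum = $90,840.
Difference $90,850 − $90,840 = +$10 applied to largest days (Nwosu): Nwosu becomes $35,740.

Delacroix: $9,580; Nwosu: $35,740; Marchetti: $20,510; Becker: $25,020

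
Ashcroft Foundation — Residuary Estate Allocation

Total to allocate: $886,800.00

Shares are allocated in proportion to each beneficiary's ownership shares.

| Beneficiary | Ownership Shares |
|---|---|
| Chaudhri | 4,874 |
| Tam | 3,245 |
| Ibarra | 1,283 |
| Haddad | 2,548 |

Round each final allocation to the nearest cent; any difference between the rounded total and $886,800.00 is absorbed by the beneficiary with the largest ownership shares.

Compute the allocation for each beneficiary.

Sum of ownership shares: 4,874 + 3,245 + 1,283 + 2,548 = 11,950.
Raw shares: Chaudhri 361,695.6653; Tam 240,808.8703; Ibarra 95,210.4100; Haddad 189,085.0544.
After rounding (cent): Chaudhri $361,695.67; Tam $240,808.87; Ibarra $95,210.41; Haddad $189,085.05. Sum = $886,800.00.
Sum already equals the total — no adjustment.

Chaudhri: $361,695.67 | Tam: $240,808.87 | Ibarra: $95,210.41 | Haddad: $189,085.05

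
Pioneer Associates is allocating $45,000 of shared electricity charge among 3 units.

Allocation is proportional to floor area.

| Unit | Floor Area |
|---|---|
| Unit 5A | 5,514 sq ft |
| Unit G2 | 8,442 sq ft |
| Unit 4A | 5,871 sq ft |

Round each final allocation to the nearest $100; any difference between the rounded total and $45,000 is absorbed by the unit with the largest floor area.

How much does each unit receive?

Combined floor area = 5,514 + 8,442 + 5,871 = 19,827.
Raw shares: Unit 5A 12,514.75; Unit G2 19,160.24; Unit 4A 13,325.01.
At nearest $100: Unit 5A $12,500; Unit G2 $19,200; Unit 4A $13,300. Sum = $45,000.
Sum already equals the total — no adjustment.

Unit 5A: $12,500; Unit G2: $19,200; Unit 4A: $13,300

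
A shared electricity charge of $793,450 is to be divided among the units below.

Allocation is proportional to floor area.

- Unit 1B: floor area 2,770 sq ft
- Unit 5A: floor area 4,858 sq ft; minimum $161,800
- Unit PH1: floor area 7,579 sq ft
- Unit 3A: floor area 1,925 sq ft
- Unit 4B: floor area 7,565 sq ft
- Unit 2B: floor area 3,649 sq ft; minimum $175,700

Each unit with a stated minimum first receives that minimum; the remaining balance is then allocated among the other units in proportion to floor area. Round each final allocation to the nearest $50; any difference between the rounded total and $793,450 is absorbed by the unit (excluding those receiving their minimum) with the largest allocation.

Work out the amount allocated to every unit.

Fund the minimums — Unit 5A $161,800; Unit 2B $175,700. Balance $455,950.
Balance split over remaining floor area 19,839: Unit 1B 63,661.55 → $63,650; Unit PH1 174,184.44 → $174,200; Unit 3A 44,241.33 → $44,250; Unit 4B 173,862.68 → $173,850.

Unit 1B: $63,650 | Unit 5A: $161,800 | Unit PH1: $174,200 | Unit 3A: $44,250 | Unit 4B: $173,850 | Unit 2B: $175,700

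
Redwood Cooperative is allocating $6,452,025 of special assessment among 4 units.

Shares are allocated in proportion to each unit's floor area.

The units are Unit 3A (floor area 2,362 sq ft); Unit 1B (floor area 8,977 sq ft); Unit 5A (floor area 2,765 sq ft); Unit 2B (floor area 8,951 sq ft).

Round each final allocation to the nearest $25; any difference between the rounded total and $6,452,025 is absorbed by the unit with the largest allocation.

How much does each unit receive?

Total floor area = 23,055.
Raw shares: Unit 3A 2,362/23,055 × $6,452,025 = 661,014.23; Unit 1B 8,977/23,055 × $6,452,025 = 2,512,245.87; Unit 5A 2,765/23,055 × $6,452,025 = 773,795.23; Unit 2B 8,951/23,055 × $6,452,025 = 2,504,969.67.
After rounding ($25): Unit 3A $661,025; Unit 1B $2,512,250; Unit 5A $773,800; Unit 2B $2,504,975. Sum = $6,452,050.
Difference $6,452,025 − $6,452,050 = −$25 applied to largest allocation (Unit 1B): Unit 1B becomes $2,512,225.

Unit 3A: $661,025; Unit 1B: $2,512,225; Unit 5A: $773,800; Unit 2B: $2,504,975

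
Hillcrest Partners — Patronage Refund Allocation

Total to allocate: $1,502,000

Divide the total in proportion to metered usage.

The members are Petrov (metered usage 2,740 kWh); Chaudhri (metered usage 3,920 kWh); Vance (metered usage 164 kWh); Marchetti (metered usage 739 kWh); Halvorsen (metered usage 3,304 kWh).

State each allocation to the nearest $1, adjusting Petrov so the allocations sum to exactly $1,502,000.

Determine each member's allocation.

Petrov: $378,713 | Chaudhri: $541,809 | Vance: $22,668 | Marchetti: $102,142 | Halvorsen: $456,668

Total metered usage = 10,867.
Raw shares: Petrov 2,740/10,867 × $1,502,000 = 378,713.54; Chaudhri 3,920/10,867 × $1,502,000 = 541,809.15; Vance 164/10,867 × $1,502,000 = 22,667.53; Marchetti 739/10,867 × $1,502,000 = 102,142.08; Halvorsen 3,304/10,867 × $1,502,000 = 456,667.71.
Rounded to nearest $1: Petrov $378,714; Chaudhri $541,809; Vance $22,668; Marchetti $102,142; Halvorsen $456,668. Sum = $1,502,001.
Difference $1,502,000 − $1,502,001 = −$1 applied to Petrov: Petrov becomes $378,713.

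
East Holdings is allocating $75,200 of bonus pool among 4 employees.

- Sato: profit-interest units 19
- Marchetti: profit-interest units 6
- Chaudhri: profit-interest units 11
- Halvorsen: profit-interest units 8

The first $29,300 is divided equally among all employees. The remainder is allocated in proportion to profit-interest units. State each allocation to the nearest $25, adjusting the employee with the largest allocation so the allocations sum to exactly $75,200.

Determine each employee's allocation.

Sato: $27,150; Marchetti: $13,575; Chaudhri: $18,800; Halvorsen: $15,675

Equal tier: $29,300 ÷ 4 = $7,325 apiece.
Remainder $45,900 by profit-interest units (total 44): Sato 19,820.45 → $19,825; Marchetti 6,259.09 → $6,250; Chaudhri 11,475.00 → $11,475; Halvorsen 8,345.45 → $8,350.
Totals: Sato $7,325 + $19,825 = $27,150; Marchetti $7,325 + $6,250 = $13,575; Chaudhri $7,325 + $11,475 = $18,800; Halvorsen $7,325 + $8,350 = $15,675.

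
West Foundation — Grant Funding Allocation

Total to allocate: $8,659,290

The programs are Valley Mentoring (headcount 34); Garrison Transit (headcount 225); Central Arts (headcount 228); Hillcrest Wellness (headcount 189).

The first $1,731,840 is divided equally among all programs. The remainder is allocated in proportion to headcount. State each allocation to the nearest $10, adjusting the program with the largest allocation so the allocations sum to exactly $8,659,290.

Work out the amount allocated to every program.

Valley Mentoring: $781,380 · Garrison Transit: $2,738,690 · Central Arts: $2,769,440 · Hillcrest Wellness: $2,369,780

Equal tier: $1,731,840 ÷ 4 = $432,960 apiece.
Remainder $6,927,450 by headcount (total 676): Valley Mentoring 348,422.04 → $348,420; Garrison Transit 2,305,734.10 → $2,305,730; Central Arts 2,336,477.22 → $2,336,480; Hillcrest Wellness 1,936,816.64 → $1,936,820.
Totals: Valley Mentoring $432,960 + $348,420 = $781,380; Garrison Transit $432,960 + $2,305,730 = $2,738,690; Central Arts $432,960 + $2,336,480 = $2,769,440; Hillcrest Wellness $432,960 + $1,936,820 = $2,369,780.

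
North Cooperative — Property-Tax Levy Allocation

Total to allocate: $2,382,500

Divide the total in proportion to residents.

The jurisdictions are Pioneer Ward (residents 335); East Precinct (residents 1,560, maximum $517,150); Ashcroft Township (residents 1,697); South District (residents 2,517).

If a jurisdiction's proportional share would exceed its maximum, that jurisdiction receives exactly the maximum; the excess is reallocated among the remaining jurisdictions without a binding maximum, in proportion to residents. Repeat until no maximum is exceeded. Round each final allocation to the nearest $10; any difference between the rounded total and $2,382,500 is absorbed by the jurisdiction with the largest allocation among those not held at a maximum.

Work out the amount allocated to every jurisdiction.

Sum of residents: 6,109.
Proportional shares (ignoring caps): Pioneer Ward 130,649.45; East Precinct 608,397.45; Ashcroft Township 661,827.22; South District 981,625.88.
Held at cap: East Precinct ($517,150); remaining pool $1,865,350 reallocated over remaining residents 4,549.
Remaining shares: Pioneer Ward 137,369.15 → $137,370; Ashcroft Township 695,866.99 → $695,870; South District 1,032,113.86 → $1,032,110.

Pioneer Ward: $137,370 | East Precinct: $517,150 | Ashcroft Township: $695,870 | South District: $1,032,110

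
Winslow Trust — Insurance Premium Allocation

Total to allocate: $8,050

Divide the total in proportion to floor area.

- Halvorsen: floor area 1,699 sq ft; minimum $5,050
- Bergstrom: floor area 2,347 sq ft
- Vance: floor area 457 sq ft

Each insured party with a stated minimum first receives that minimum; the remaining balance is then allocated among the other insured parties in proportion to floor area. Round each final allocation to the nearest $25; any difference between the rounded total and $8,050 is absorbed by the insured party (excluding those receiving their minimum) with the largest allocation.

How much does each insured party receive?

Halvorsen: $5,050; Bergstrom: $2,500; Vance: $500

Guaranteed amounts: Halvorsen $5,050. Remaining pool $3,000.
Remaining pool split over remaining floor area 2,804: Bergstrom 2,511.06 → $2,500; Vance 488.94 → $500.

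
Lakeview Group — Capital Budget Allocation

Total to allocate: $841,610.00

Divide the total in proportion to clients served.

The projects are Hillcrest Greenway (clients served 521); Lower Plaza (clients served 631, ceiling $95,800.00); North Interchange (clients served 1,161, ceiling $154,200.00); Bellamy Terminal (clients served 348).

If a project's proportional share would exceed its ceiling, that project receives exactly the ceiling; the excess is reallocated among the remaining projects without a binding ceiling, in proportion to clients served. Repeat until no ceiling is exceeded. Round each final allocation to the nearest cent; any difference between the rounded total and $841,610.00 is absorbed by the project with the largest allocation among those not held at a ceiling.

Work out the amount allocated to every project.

Sum of clients served: 2,661.
Proportional shares (ignoring caps): Hillcrest Greenway 164,779.7106; Lower Plaza 199,570.0526; North Interchange 367,196.2458; Bellamy Terminal 110,063.9910.
Held at cap: Lower Plaza ($95,800.00), North Interchange ($154,200.00); residual $591,610.00 reallocated over remaining clients served 869.
Redistributed shares: Hillcrest Greenway 354,693.6824 → $354,693.68; Bellamy Terminal 236,916.3176 → $236,916.32.

Hillcrest Greenway: $354,693.68 | Lower Plaza: $95,800.00 | North Interchange: $154,200.00 | Bellamy Terminal: $236,916.32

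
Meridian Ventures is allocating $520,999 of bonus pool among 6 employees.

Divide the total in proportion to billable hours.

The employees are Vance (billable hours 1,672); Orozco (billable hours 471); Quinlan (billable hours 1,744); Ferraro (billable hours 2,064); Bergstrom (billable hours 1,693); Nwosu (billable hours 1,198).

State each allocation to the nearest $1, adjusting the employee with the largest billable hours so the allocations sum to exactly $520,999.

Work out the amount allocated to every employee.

Vance: $98,520 · Orozco: $27,753 · Quinlan: $102,762 · Ferraro: $121,617 · Bergstrom: $99,757 · Nwosu: $70,590

Combined billable hours = 8,842.
Raw shares: Vance 1,672/8,842 × $520,999 = 98,519.60; Orozco 471/8,842 × $520,999 = 27,752.83; Quinlan 1,744/8,842 × $520,999 = 102,762.07; Ferraro 2,064/8,842 × $520,999 = 121,617.5001; Bergstrom 1,693/8,842 × $520,999 = 99,756.99; Nwosu 1,198/8,842 × $520,999 = 70,590.00.
After rounding ($1): Vance $98,520; Orozco $27,753; Quinlan $102,762; Ferraro $121,618; Bergstrom $99,757; Nwosu $70,590. Sum = $521,000.
Difference $520,999 − $521,000 = −$1 applied to largest billable hours (Ferraro): Ferraro becomes $121,617.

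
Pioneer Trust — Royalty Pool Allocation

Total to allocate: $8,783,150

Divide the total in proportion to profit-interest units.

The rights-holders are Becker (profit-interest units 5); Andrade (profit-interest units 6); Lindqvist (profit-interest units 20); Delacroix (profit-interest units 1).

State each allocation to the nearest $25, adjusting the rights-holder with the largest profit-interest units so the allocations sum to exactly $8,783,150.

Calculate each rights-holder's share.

Becker: $1,372,375 · Andrade: $1,646,850 · Lindqvist: $5,489,450 · Delacroix: $274,475

Profit-interest units total: 5 + 6 + 20 + 1 = 32.
Raw shares: Becker 1,372,367.19; Andrade 1,646,840.62; Lindqvist 5,489,468.75; Delacroix 274,473.44.
At nearest $25: Becker $1,372,375; Andrade $1,646,850; Lindqvist $5,489,475; Delacroix $274,475. Sum = $8,783,175.
Difference $8,783,150 − $8,783,175 = −$25 applied to largest profit-interest units (Lindqvist): Lindqvist becomes $5,489,450.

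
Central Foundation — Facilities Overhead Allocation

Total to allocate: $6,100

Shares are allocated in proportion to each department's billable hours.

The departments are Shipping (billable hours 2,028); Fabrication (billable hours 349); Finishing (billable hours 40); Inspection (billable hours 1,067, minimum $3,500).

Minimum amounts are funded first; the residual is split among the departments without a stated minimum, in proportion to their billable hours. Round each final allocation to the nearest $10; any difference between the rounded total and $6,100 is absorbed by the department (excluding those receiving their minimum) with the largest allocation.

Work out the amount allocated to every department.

Guaranteed amounts: Inspection $3,500. Balance $2,600.
Balance split over remaining billable hours 2,417: Shipping 2,181.55 → $2,180; Fabrication 375.42 → $380; Finishing 43.03 → $40.

Shipping: $2,180 · Fabrication: $380 · Finishing: $40 · Inspection: $3,500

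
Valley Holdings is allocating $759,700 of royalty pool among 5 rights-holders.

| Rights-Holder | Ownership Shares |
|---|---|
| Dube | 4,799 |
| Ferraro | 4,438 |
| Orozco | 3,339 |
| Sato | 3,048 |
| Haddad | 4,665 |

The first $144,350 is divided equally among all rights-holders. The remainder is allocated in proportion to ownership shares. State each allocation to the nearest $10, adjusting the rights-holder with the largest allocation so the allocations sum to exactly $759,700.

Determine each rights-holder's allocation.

Dube: $174,420; Ferraro: $163,470; Orozco: $130,140; Sato: $121,310; Haddad: $170,360

First tranche $144,350 split equally: $28,870 each.
Remainder $615,350 by ownership shares (total 20,289): Dube 145,550.03 → $145,550; Ferraro 134,601.18 → $134,600; Orozco 101,269.34 → $101,270; Sato 92,443.53 → $92,440; Haddad 141,485.92 → $141,490.
Totals: Dube $28,870 + $145,550 = $174,420; Ferraro $28,870 + $134,600 = $163,470; Orozco $28,870 + $101,270 = $130,140; Sato $28,870 + $92,440 = $121,310; Haddad $28,870 + $141,490 = $170,360.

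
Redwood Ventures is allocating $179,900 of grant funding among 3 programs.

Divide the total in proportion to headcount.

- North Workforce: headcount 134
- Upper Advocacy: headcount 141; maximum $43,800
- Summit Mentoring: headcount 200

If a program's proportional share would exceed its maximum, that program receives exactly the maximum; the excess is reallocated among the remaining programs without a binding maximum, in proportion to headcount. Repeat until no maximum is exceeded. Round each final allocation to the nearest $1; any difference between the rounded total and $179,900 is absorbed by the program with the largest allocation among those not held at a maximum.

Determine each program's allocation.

Sum of headcount: 475.
Pro-rata shares before constraints: North Workforce 50,750.74; Upper Advocacy 53,401.89; Summit Mentoring 75,747.37.
Capped: Upper Advocacy ($43,800); balance $136,100 reallocated over remaining headcount 334.
Redistributed shares: North Workforce 54,602.99 → $54,603; Summit Mentoring 81,497.01 → $81,497.

North Workforce: $54,603; Upper Advocacy: $43,800; Summit Mentoring: $81,497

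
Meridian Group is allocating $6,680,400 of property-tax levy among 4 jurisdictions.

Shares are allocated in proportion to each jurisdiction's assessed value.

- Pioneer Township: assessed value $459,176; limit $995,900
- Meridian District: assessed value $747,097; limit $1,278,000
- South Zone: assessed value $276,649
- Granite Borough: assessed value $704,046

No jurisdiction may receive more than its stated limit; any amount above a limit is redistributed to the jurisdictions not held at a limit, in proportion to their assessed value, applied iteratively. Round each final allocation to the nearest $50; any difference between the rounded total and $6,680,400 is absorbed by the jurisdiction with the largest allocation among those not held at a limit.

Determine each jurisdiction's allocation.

Total assessed value = 2,186,968.
Unconstrained shares: Pioneer Township 1,402,617.39; Meridian District 2,282,112.40; South Zone 845,063.11; Granite Borough 2,150,607.10.
Cap binds for Pioneer Township ($995,900), Meridian District ($1,278,000); residual $4,406,500 reallocated over remaining assessed value 980,695.
Redistributed shares: South Zone 1,243,050.92 → $1,243,050; Granite Borough 3,163,449.08 → $3,163,450.

Pioneer Township: $995,900 · Meridian District: $1,278,000 · South Zone: $1,243,050 · Granite Borough: $3,163,450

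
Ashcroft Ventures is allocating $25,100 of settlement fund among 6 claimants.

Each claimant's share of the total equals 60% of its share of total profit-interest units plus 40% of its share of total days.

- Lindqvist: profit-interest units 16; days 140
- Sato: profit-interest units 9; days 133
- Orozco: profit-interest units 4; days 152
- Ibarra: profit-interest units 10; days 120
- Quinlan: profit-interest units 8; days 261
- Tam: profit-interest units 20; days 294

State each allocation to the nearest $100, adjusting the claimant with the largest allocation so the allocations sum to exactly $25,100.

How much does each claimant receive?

Lindqvist: $4,900; Sato: $3,200; Orozco: $2,300; Ibarra: $3,300; Quinlan: $4,200; Tam: $7,200

Profit-interest units total 67; days total 1,100.
Blended shares (60% profit-interest units + 40% days): Lindqvist 0.1942; Sato 0.1290; Orozco 0.0911; Ibarra 0.1332; Quinlan 0.1666; Tam 0.2860.
Unrounded shares: Lindqvist 4,874.24; Sato 3,236.91; Orozco 2,286.45; Ibarra 3,343.03; Quinlan 4,180.43; Tam 7,178.94.
Rounded to nearest $100: Lindqvist $4,900; Sato $3,200; Orozco $2,300; Ibarra $3,300; Quinlan $4,200; Tam $7,200. Sum = $25,100.
Sum already equals the total — no adjustment.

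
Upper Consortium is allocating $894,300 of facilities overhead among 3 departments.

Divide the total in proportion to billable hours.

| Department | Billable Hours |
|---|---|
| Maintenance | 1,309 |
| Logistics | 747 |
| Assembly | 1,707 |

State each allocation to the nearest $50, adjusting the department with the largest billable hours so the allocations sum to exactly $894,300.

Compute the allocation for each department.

Maintenance: $311,100 | Logistics: $177,550 | Assembly: $405,650

Billable hours total: 3,763.
Pro-rata amounts: Maintenance 1,309/3,763 × $894,300 = 311,091.87; Logistics 747/3,763 × $894,300 = 177,529.13; Assembly 1,707/3,763 × $894,300 = 405,679.01.
Rounded to nearest $50: Maintenance $311,100; Logistics $177,550; Assembly $405,700. Sum = $894,350.
Difference $894,300 − $894,350 = −$50 applied to largest billable hours (Assembly): Assembly becomes $405,650.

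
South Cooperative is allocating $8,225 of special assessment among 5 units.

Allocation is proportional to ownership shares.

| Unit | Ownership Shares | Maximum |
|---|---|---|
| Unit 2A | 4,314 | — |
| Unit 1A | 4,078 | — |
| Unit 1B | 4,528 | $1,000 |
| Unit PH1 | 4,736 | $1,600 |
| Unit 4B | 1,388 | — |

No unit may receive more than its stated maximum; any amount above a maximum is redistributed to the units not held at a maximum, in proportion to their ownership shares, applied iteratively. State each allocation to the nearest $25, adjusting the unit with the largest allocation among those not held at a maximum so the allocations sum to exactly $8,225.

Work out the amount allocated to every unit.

Ownership shares total: 19,044.
Pro-rata shares before constraints: Unit 2A 1,863.19; Unit 1A 1,761.27; Unit 1B 1,955.62; Unit PH1 2,045.45; Unit 4B 599.47.
Held at cap: Unit 1B ($1,000), Unit PH1 ($1,600); residual $5,625 reallocated over remaining ownership shares 9,780.
Shares after redistribution: Unit 2A 2,481.21 → $2,475; Unit 1A 2,345.48 → $2,350; Unit 4B 798.31 → $800.

Unit 2A: $2,475 | Unit 1A: $2,350 | Unit 1B: $1,000 | Unit PH1: $1,600 | Unit 4B: $800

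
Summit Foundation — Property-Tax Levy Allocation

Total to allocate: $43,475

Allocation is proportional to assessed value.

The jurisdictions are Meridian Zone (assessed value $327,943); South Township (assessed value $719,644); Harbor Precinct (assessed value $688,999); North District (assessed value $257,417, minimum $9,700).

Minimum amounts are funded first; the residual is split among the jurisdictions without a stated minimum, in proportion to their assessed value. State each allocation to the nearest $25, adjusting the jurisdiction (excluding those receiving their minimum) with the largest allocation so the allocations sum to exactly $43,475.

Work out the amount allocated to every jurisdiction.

Minimums first: North District $9,700. Residual $33,775.
Residual split over remaining assessed value 1,736,586: Meridian Zone 6,378.19 → $6,375; South Township 13,996.41 → $14,000; Harbor Precinct 13,400.40 → $13,400.

Meridian Zone: $6,375 | South Township: $14,000 | Harbor Precinct: $13,400 | North District: $9,700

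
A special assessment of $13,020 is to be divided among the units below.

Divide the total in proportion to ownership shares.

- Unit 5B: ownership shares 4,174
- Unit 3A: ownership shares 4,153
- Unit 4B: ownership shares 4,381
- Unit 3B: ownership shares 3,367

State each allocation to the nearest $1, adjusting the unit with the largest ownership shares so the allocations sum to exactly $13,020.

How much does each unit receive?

Total ownership shares = 4,174 + 4,153 + 4,381 + 3,367 = 16,075.
Proportional shares: Unit 5B 3,380.75; Unit 3A 3,363.74; Unit 4B 3,548.41; Unit 3B 2,727.11.
At nearest $1: Unit 5B $3,381; Unit 3A $3,364; Unit 4B $3,548; Unit 3B $2,727. Sum = $13,020.
No rounding difference to absorb.

Unit 5B: $3,381 | Unit 3A: $3,364 | Unit 4B: $3,548 | Unit 3B: $2,727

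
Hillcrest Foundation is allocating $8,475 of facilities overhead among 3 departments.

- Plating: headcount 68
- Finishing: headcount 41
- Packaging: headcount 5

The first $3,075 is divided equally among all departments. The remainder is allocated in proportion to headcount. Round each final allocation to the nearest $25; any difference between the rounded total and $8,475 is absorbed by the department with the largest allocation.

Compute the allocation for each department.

Plating: $4,250 · Finishing: $2,975 · Packaging: $1,250

First tranche $3,075 split equally: $1,025 each.
Remainder $5,400 by headcount (total 114): Plating 3,221.05 → $3,225; Finishing 1,942.11 → $1,950; Packaging 236.84 → $225.
Totals: Plating $1,025 + $3,225 = $4,250; Finishing $1,025 + $1,950 = $2,975; Packaging $1,025 + $225 = $1,250.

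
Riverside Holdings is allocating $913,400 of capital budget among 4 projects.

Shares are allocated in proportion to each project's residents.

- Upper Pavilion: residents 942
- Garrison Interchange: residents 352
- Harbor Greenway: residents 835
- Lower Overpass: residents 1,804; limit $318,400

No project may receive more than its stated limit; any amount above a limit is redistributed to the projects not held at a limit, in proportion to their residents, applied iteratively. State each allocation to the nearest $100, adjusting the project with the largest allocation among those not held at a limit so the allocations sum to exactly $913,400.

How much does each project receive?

Sum of residents: 3,933.
Proportional shares (ignoring caps): Upper Pavilion 218,770.10; Garrison Interchange 81,748.49; Harbor Greenway 193,920.42; Lower Overpass 418,961.00.
Capped: Lower Overpass ($318,400); balance $595,000 reallocated over remaining residents 2,129.
Shares after redistribution: Upper Pavilion 263,264.44 → $263,300; Garrison Interchange 98,374.82 → $98,400; Harbor Greenway 233,360.73 → $233,400.
Rounding difference −$100 applied to Upper Pavilion → $263,200.

Upper Pavilion: $263,200 · Garrison Interchange: $98,400 · Harbor Greenway: $233,400 · Lower Overpass: $318,400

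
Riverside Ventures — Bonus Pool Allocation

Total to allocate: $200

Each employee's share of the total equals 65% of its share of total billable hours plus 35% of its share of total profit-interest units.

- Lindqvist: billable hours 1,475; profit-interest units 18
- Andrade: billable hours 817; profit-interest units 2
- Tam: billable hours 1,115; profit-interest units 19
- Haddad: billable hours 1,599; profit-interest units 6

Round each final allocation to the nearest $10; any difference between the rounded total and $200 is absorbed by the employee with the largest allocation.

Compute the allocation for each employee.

Totals — billable hours 5,006, profit-interest units 45.
Composite weights (65% billable hours + 35% profit-interest units): Lindqvist 0.3315; Andrade 0.1216; Tam 0.2926; Haddad 0.2543.
Raw shares: Lindqvist 66.30; Andrade 24.33; Tam 58.51; Haddad 50.86.
Rounded to nearest $10: Lindqvist $70; Andrade $20; Tam $60; Haddad $50. Sum = $200.
Rounded total matches; no reconciliation needed.

Lindqvist: $70 · Andrade: $20 · Tam: $60 · Haddad: $50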